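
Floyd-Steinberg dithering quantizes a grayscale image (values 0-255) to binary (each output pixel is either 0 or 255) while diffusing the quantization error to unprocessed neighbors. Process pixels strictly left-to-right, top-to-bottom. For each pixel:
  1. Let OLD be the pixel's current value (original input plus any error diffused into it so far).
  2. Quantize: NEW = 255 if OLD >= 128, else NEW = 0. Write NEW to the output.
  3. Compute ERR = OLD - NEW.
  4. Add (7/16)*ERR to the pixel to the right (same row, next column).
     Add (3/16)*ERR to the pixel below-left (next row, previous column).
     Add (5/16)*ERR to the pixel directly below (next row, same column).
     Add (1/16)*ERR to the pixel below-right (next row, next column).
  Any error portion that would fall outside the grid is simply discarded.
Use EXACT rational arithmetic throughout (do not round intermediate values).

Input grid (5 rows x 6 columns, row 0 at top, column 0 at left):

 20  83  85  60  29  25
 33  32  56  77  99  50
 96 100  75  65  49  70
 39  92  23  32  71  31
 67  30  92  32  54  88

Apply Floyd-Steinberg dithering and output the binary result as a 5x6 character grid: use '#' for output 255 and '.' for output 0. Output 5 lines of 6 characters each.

(0,0): OLD=20 → NEW=0, ERR=20
(0,1): OLD=367/4 → NEW=0, ERR=367/4
(0,2): OLD=8009/64 → NEW=0, ERR=8009/64
(0,3): OLD=117503/1024 → NEW=0, ERR=117503/1024
(0,4): OLD=1297657/16384 → NEW=0, ERR=1297657/16384
(0,5): OLD=15637199/262144 → NEW=0, ERR=15637199/262144
(1,0): OLD=3613/64 → NEW=0, ERR=3613/64
(1,1): OLD=56363/512 → NEW=0, ERR=56363/512
(1,2): OLD=2793767/16384 → NEW=255, ERR=-1384153/16384
(1,3): OLD=6459883/65536 → NEW=0, ERR=6459883/65536
(1,4): OLD=776917745/4194304 → NEW=255, ERR=-292629775/4194304
(1,5): OLD=2890210887/67108864 → NEW=0, ERR=2890210887/67108864
(2,0): OLD=1100041/8192 → NEW=255, ERR=-988919/8192
(2,1): OLD=18160083/262144 → NEW=0, ERR=18160083/262144
(2,2): OLD=437337593/4194304 → NEW=0, ERR=437337593/4194304
(2,3): OLD=4129184689/33554432 → NEW=0, ERR=4129184689/33554432
(2,4): OLD=102297105875/1073741824 → NEW=0, ERR=102297105875/1073741824
(2,5): OLD=2074974232565/17179869184 → NEW=0, ERR=2074974232565/17179869184
(3,0): OLD=59831065/4194304 → NEW=0, ERR=59831065/4194304
(3,1): OLD=4425662917/33554432 → NEW=255, ERR=-4130717243/33554432
(3,2): OLD=7819279343/268435456 → NEW=0, ERR=7819279343/268435456
(3,3): OLD=1848214927165/17179869184 → NEW=0, ERR=1848214927165/17179869184
(3,4): OLD=24488334805821/137438953472 → NEW=255, ERR=-10558598329539/137438953472
(3,5): OLD=90352531469939/2199023255552 → NEW=0, ERR=90352531469939/2199023255552
(4,0): OLD=25971441975/536870912 → NEW=0, ERR=25971441975/536870912
(4,1): OLD=163614804523/8589934592 → NEW=0, ERR=163614804523/8589934592
(4,2): OLD=33511261645009/274877906944 → NEW=0, ERR=33511261645009/274877906944
(4,3): OLD=467828866113589/4398046511104 → NEW=0, ERR=467828866113589/4398046511104
(4,4): OLD=6400596725836613/70368744177664 → NEW=0, ERR=6400596725836613/70368744177664
(4,5): OLD=152933771573473475/1125899906842624 → NEW=255, ERR=-134170704671395645/1125899906842624
Row 0: ......
Row 1: ..#.#.
Row 2: #.....
Row 3: .#..#.
Row 4: .....#

Answer: ......
..#.#.
#.....
.#..#.
.....#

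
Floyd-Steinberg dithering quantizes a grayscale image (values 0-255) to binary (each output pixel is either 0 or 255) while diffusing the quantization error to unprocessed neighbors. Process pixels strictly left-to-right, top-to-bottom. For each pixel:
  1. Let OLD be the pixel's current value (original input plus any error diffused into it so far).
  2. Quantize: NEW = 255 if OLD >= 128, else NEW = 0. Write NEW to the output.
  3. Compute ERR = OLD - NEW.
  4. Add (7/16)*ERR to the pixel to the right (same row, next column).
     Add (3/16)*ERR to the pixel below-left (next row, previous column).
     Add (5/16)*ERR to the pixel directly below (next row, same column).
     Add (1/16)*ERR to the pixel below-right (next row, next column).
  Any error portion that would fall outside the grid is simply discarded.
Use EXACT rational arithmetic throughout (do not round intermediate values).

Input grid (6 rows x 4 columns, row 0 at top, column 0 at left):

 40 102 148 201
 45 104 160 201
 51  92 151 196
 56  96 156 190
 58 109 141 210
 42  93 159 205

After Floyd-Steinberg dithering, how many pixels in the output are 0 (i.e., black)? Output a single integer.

Answer: 12

Derivation:
(0,0): OLD=40 → NEW=0, ERR=40
(0,1): OLD=239/2 → NEW=0, ERR=239/2
(0,2): OLD=6409/32 → NEW=255, ERR=-1751/32
(0,3): OLD=90655/512 → NEW=255, ERR=-39905/512
(1,0): OLD=2557/32 → NEW=0, ERR=2557/32
(1,1): OLD=43147/256 → NEW=255, ERR=-22133/256
(1,2): OLD=802247/8192 → NEW=0, ERR=802247/8192
(1,3): OLD=28320545/131072 → NEW=255, ERR=-5102815/131072
(2,0): OLD=244777/4096 → NEW=0, ERR=244777/4096
(2,1): OLD=15005555/131072 → NEW=0, ERR=15005555/131072
(2,2): OLD=57406007/262144 → NEW=255, ERR=-9440713/262144
(2,3): OLD=730642347/4194304 → NEW=255, ERR=-338905173/4194304
(3,0): OLD=201621497/2097152 → NEW=0, ERR=201621497/2097152
(3,1): OLD=5731769063/33554432 → NEW=255, ERR=-2824611097/33554432
(3,2): OLD=53645226201/536870912 → NEW=0, ERR=53645226201/536870912
(3,3): OLD=1771370264943/8589934592 → NEW=255, ERR=-419063056017/8589934592
(4,0): OLD=38794399365/536870912 → NEW=0, ERR=38794399365/536870912
(4,1): OLD=597222780079/4294967296 → NEW=255, ERR=-497993880401/4294967296
(4,2): OLD=14718306601135/137438953472 → NEW=0, ERR=14718306601135/137438953472
(4,3): OLD=545031163299961/2199023255552 → NEW=255, ERR=-15719766865799/2199023255552
(5,0): OLD=2944012356309/68719476736 → NEW=0, ERR=2944012356309/68719476736
(5,1): OLD=220132600931347/2199023255552 → NEW=0, ERR=220132600931347/2199023255552
(5,2): OLD=250330491542869/1099511627776 → NEW=255, ERR=-30044973540011/1099511627776
(5,3): OLD=6949060719939571/35184372088832 → NEW=255, ERR=-2022954162712589/35184372088832
Output grid:
  Row 0: ..##  (2 black, running=2)
  Row 1: .#.#  (2 black, running=4)
  Row 2: ..##  (2 black, running=6)
  Row 3: .#.#  (2 black, running=8)
  Row 4: .#.#  (2 black, running=10)
  Row 5: ..##  (2 black, running=12)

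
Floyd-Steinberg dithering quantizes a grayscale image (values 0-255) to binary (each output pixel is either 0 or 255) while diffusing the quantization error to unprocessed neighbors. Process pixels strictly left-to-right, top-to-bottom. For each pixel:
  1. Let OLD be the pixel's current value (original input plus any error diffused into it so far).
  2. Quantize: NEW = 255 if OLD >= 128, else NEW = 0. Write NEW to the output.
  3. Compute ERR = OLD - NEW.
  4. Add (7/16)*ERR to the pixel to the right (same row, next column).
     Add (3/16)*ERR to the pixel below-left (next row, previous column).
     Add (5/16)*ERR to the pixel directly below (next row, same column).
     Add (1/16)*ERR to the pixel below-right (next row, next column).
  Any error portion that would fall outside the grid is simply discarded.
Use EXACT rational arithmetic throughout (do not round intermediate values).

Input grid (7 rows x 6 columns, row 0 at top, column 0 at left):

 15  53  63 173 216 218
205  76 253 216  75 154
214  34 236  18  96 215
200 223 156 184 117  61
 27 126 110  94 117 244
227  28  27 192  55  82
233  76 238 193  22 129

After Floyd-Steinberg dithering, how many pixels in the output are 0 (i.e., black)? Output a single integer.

Answer: 20

Derivation:
(0,0): OLD=15 → NEW=0, ERR=15
(0,1): OLD=953/16 → NEW=0, ERR=953/16
(0,2): OLD=22799/256 → NEW=0, ERR=22799/256
(0,3): OLD=868201/4096 → NEW=255, ERR=-176279/4096
(0,4): OLD=12921823/65536 → NEW=255, ERR=-3789857/65536
(0,5): OLD=202060569/1048576 → NEW=255, ERR=-65326311/1048576
(1,0): OLD=56539/256 → NEW=255, ERR=-8741/256
(1,1): OLD=199293/2048 → NEW=0, ERR=199293/2048
(1,2): OLD=20909761/65536 → NEW=255, ERR=4198081/65536
(1,3): OLD=59060909/262144 → NEW=255, ERR=-7785811/262144
(1,4): OLD=495993575/16777216 → NEW=0, ERR=495993575/16777216
(1,5): OLD=38614706977/268435456 → NEW=255, ERR=-29836334303/268435456
(2,0): OLD=7260591/32768 → NEW=255, ERR=-1095249/32768
(2,1): OLD=62561525/1048576 → NEW=0, ERR=62561525/1048576
(2,2): OLD=4741808415/16777216 → NEW=255, ERR=463618335/16777216
(2,3): OLD=4074198247/134217728 → NEW=0, ERR=4074198247/134217728
(2,4): OLD=411553448501/4294967296 → NEW=0, ERR=411553448501/4294967296
(2,5): OLD=15395629248707/68719476736 → NEW=255, ERR=-2127837318973/68719476736
(3,0): OLD=3367887935/16777216 → NEW=255, ERR=-910302145/16777216
(3,1): OLD=29662000595/134217728 → NEW=255, ERR=-4563520045/134217728
(3,2): OLD=170919006057/1073741824 → NEW=255, ERR=-102885159063/1073741824
(3,3): OLD=11768817624443/68719476736 → NEW=255, ERR=-5754648943237/68719476736
(3,4): OLD=58493535636379/549755813888 → NEW=0, ERR=58493535636379/549755813888
(3,5): OLD=913581772458549/8796093022208 → NEW=0, ERR=913581772458549/8796093022208
(4,0): OLD=7879412561/2147483648 → NEW=0, ERR=7879412561/2147483648
(4,1): OLD=3285571689757/34359738368 → NEW=0, ERR=3285571689757/34359738368
(4,2): OLD=114420562719047/1099511627776 → NEW=0, ERR=114420562719047/1099511627776
(4,3): OLD=2239844322687235/17592186044416 → NEW=0, ERR=2239844322687235/17592186044416
(4,4): OLD=61978748741060659/281474976710656 → NEW=255, ERR=-9797370320156621/281474976710656
(4,5): OLD=1206418490676498565/4503599627370496 → NEW=255, ERR=58000585697022085/4503599627370496
(5,0): OLD=135281637826727/549755813888 → NEW=255, ERR=-4906094714713/549755813888
(5,1): OLD=1296883300987159/17592186044416 → NEW=0, ERR=1296883300987159/17592186044416
(5,2): OLD=17116699084419437/140737488355328 → NEW=0, ERR=17116699084419437/140737488355328
(5,3): OLD=1283412014547592319/4503599627370496 → NEW=255, ERR=134994109568115839/4503599627370496
(5,4): OLD=608967339643664511/9007199254740992 → NEW=0, ERR=608967339643664511/9007199254740992
(5,5): OLD=16346706806451042059/144115188075855872 → NEW=0, ERR=16346706806451042059/144115188075855872
(6,0): OLD=68689344322190245/281474976710656 → NEW=255, ERR=-3086774739027035/281474976710656
(6,1): OLD=524605086598524737/4503599627370496 → NEW=0, ERR=524605086598524737/4503599627370496
(6,2): OLD=6074399823620173017/18014398509481984 → NEW=255, ERR=1480728203702267097/18014398509481984
(6,3): OLD=74538183735226228053/288230376151711744 → NEW=255, ERR=1039437816539733333/288230376151711744
(6,4): OLD=312887795315232655029/4611686018427387904 → NEW=0, ERR=312887795315232655029/4611686018427387904
(6,5): OLD=14635998876170480178131/73786976294838206464 → NEW=255, ERR=-4179680079013262470189/73786976294838206464
Output grid:
  Row 0: ...###  (3 black, running=3)
  Row 1: #.##.#  (2 black, running=5)
  Row 2: #.#..#  (3 black, running=8)
  Row 3: ####..  (2 black, running=10)
  Row 4: ....##  (4 black, running=14)
  Row 5: #..#..  (4 black, running=18)
  Row 6: #.##.#  (2 black, running=20)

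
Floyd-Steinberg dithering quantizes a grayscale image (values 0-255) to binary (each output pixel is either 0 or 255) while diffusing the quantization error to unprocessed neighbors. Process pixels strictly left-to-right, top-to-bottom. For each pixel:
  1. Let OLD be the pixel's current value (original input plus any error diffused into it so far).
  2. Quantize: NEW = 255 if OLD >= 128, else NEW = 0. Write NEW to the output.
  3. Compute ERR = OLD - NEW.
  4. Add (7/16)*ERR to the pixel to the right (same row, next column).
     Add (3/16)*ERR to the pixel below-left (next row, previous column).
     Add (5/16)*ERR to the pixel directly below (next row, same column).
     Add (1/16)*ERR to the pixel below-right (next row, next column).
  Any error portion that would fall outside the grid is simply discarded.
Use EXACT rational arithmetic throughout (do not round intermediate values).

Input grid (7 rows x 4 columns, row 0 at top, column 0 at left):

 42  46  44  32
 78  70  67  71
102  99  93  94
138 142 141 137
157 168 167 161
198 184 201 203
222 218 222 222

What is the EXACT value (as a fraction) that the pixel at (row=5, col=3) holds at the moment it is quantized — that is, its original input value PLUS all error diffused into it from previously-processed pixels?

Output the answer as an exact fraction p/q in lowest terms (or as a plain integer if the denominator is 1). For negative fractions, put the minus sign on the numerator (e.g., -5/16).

(0,0): OLD=42 → NEW=0, ERR=42
(0,1): OLD=515/8 → NEW=0, ERR=515/8
(0,2): OLD=9237/128 → NEW=0, ERR=9237/128
(0,3): OLD=130195/2048 → NEW=0, ERR=130195/2048
(1,0): OLD=13209/128 → NEW=0, ERR=13209/128
(1,1): OLD=155055/1024 → NEW=255, ERR=-106065/1024
(1,2): OLD=1971931/32768 → NEW=0, ERR=1971931/32768
(1,3): OLD=63808237/524288 → NEW=0, ERR=63808237/524288
(2,0): OLD=1881333/16384 → NEW=0, ERR=1881333/16384
(2,1): OLD=70570071/524288 → NEW=255, ERR=-63123369/524288
(2,2): OLD=79143859/1048576 → NEW=0, ERR=79143859/1048576
(2,3): OLD=2832249479/16777216 → NEW=255, ERR=-1445940601/16777216
(3,0): OLD=1269271077/8388608 → NEW=255, ERR=-869823963/8388608
(3,1): OLD=10782975227/134217728 → NEW=0, ERR=10782975227/134217728
(3,2): OLD=378065933829/2147483648 → NEW=255, ERR=-169542396411/2147483648
(3,3): OLD=2757172020131/34359738368 → NEW=0, ERR=2757172020131/34359738368
(4,0): OLD=299917941377/2147483648 → NEW=255, ERR=-247690388863/2147483648
(4,1): OLD=2084969609091/17179869184 → NEW=0, ERR=2084969609091/17179869184
(4,2): OLD=118467361452195/549755813888 → NEW=255, ERR=-21720371089245/549755813888
(4,3): OLD=1441299287080037/8796093022208 → NEW=255, ERR=-801704433583003/8796093022208
(5,0): OLD=50773118847665/274877906944 → NEW=255, ERR=-19320747423055/274877906944
(5,1): OLD=1553015936801399/8796093022208 → NEW=255, ERR=-689987783861641/8796093022208
(5,2): OLD=636971316386107/4398046511104 → NEW=255, ERR=-484530543945413/4398046511104
(5,3): OLD=17430234415552867/140737488355328 → NEW=0, ERR=17430234415552867/140737488355328
Target (5,3): original=203, with diffused error = 17430234415552867/140737488355328

Answer: 17430234415552867/140737488355328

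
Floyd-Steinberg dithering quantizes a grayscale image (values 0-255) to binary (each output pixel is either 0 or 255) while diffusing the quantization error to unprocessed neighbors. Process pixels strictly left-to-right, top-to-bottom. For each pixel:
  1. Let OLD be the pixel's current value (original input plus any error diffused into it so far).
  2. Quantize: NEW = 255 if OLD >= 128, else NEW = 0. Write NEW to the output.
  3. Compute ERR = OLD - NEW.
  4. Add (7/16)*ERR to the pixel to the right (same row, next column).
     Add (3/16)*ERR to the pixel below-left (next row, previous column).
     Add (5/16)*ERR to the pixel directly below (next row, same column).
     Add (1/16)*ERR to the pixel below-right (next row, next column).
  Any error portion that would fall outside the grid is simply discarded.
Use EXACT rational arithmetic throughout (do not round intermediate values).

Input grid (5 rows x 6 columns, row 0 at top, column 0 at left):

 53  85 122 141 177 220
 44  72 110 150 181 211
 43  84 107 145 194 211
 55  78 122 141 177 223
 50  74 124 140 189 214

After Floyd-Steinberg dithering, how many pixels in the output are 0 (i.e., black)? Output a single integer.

Answer: 14

Derivation:
(0,0): OLD=53 → NEW=0, ERR=53
(0,1): OLD=1731/16 → NEW=0, ERR=1731/16
(0,2): OLD=43349/256 → NEW=255, ERR=-21931/256
(0,3): OLD=424019/4096 → NEW=0, ERR=424019/4096
(0,4): OLD=14568005/65536 → NEW=255, ERR=-2143675/65536
(0,5): OLD=215680995/1048576 → NEW=255, ERR=-51705885/1048576
(1,0): OLD=20697/256 → NEW=0, ERR=20697/256
(1,1): OLD=263023/2048 → NEW=255, ERR=-259217/2048
(1,2): OLD=3540635/65536 → NEW=0, ERR=3540635/65536
(1,3): OLD=50986751/262144 → NEW=255, ERR=-15859969/262144
(1,4): OLD=2374534173/16777216 → NEW=255, ERR=-1903655907/16777216
(1,5): OLD=38629038267/268435456 → NEW=255, ERR=-29822003013/268435456
(2,0): OLD=1459253/32768 → NEW=0, ERR=1459253/32768
(2,1): OLD=82955543/1048576 → NEW=0, ERR=82955543/1048576
(2,2): OLD=2336062981/16777216 → NEW=255, ERR=-1942127099/16777216
(2,3): OLD=7724248093/134217728 → NEW=0, ERR=7724248093/134217728
(2,4): OLD=683364038871/4294967296 → NEW=255, ERR=-411852621609/4294967296
(2,5): OLD=8743745086801/68719476736 → NEW=0, ERR=8743745086801/68719476736
(3,0): OLD=1405093989/16777216 → NEW=0, ERR=1405093989/16777216
(3,1): OLD=16165411585/134217728 → NEW=0, ERR=16165411585/134217728
(3,2): OLD=165628427987/1073741824 → NEW=255, ERR=-108175737133/1073741824
(3,3): OLD=6163662872761/68719476736 → NEW=0, ERR=6163662872761/68719476736
(3,4): OLD=117498519390489/549755813888 → NEW=255, ERR=-22689213150951/549755813888
(3,5): OLD=2099736919801815/8796093022208 → NEW=255, ERR=-143266800861225/8796093022208
(4,0): OLD=212074176715/2147483648 → NEW=0, ERR=212074176715/2147483648
(4,1): OLD=4851170410831/34359738368 → NEW=255, ERR=-3910562873009/34359738368
(4,2): OLD=73743005089341/1099511627776 → NEW=0, ERR=73743005089341/1099511627776
(4,3): OLD=3225292877934609/17592186044416 → NEW=255, ERR=-1260714563391471/17592186044416
(4,4): OLD=41461791440680993/281474976710656 → NEW=255, ERR=-30314327620536287/281474976710656
(4,5): OLD=717030461642449223/4503599627370496 → NEW=255, ERR=-431387443337027257/4503599627370496
Output grid:
  Row 0: ..#.##  (3 black, running=3)
  Row 1: .#.###  (2 black, running=5)
  Row 2: ..#.#.  (4 black, running=9)
  Row 3: ..#.##  (3 black, running=12)
  Row 4: .#.###  (2 black, running=14)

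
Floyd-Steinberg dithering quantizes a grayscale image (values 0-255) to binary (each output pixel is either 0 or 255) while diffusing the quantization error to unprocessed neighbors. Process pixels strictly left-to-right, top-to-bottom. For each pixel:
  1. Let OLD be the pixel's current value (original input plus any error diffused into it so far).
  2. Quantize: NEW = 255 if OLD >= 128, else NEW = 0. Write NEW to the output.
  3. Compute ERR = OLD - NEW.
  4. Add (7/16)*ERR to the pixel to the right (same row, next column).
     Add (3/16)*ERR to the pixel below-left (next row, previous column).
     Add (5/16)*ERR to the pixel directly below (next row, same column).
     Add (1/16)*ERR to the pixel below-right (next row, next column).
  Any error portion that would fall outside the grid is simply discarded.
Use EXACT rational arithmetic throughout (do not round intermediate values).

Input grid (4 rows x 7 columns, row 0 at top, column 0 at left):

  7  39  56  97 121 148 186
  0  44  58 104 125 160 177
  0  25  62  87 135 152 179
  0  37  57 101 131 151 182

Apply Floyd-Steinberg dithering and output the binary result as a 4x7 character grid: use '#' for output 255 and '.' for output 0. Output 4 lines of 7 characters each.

Answer: ...#.##
....#.#
..#.#.#
...#.##

Derivation:
(0,0): OLD=7 → NEW=0, ERR=7
(0,1): OLD=673/16 → NEW=0, ERR=673/16
(0,2): OLD=19047/256 → NEW=0, ERR=19047/256
(0,3): OLD=530641/4096 → NEW=255, ERR=-513839/4096
(0,4): OLD=4332983/65536 → NEW=0, ERR=4332983/65536
(0,5): OLD=185520129/1048576 → NEW=255, ERR=-81866751/1048576
(0,6): OLD=2547494919/16777216 → NEW=255, ERR=-1730695161/16777216
(1,0): OLD=2579/256 → NEW=0, ERR=2579/256
(1,1): OLD=155525/2048 → NEW=0, ERR=155525/2048
(1,2): OLD=6132969/65536 → NEW=0, ERR=6132969/65536
(1,3): OLD=32187637/262144 → NEW=0, ERR=32187637/262144
(1,4): OLD=2967901439/16777216 → NEW=255, ERR=-1310288641/16777216
(1,5): OLD=11572735279/134217728 → NEW=0, ERR=11572735279/134217728
(1,6): OLD=381407002081/2147483648 → NEW=255, ERR=-166201328159/2147483648
(2,0): OLD=569735/32768 → NEW=0, ERR=569735/32768
(2,1): OLD=78133821/1048576 → NEW=0, ERR=78133821/1048576
(2,2): OLD=2543642103/16777216 → NEW=255, ERR=-1734547977/16777216
(2,3): OLD=9575633407/134217728 → NEW=0, ERR=9575633407/134217728
(2,4): OLD=177863228335/1073741824 → NEW=255, ERR=-95940936785/1073741824
(2,5): OLD=4139005008741/34359738368 → NEW=0, ERR=4139005008741/34359738368
(2,6): OLD=117045839725843/549755813888 → NEW=255, ERR=-23141892815597/549755813888
(3,0): OLD=325559063/16777216 → NEW=0, ERR=325559063/16777216
(3,1): OLD=6774895691/134217728 → NEW=0, ERR=6774895691/134217728
(3,2): OLD=69588474001/1073741824 → NEW=0, ERR=69588474001/1073741824
(3,3): OLD=551619390247/4294967296 → NEW=255, ERR=-543597270233/4294967296
(3,4): OLD=41094391779095/549755813888 → NEW=0, ERR=41094391779095/549755813888
(3,5): OLD=914221875712821/4398046511104 → NEW=255, ERR=-207279984618699/4398046511104
(3,6): OLD=10960268476498923/70368744177664 → NEW=255, ERR=-6983761288805397/70368744177664
Row 0: ...#.##
Row 1: ....#.#
Row 2: ..#.#.#
Row 3: ...#.##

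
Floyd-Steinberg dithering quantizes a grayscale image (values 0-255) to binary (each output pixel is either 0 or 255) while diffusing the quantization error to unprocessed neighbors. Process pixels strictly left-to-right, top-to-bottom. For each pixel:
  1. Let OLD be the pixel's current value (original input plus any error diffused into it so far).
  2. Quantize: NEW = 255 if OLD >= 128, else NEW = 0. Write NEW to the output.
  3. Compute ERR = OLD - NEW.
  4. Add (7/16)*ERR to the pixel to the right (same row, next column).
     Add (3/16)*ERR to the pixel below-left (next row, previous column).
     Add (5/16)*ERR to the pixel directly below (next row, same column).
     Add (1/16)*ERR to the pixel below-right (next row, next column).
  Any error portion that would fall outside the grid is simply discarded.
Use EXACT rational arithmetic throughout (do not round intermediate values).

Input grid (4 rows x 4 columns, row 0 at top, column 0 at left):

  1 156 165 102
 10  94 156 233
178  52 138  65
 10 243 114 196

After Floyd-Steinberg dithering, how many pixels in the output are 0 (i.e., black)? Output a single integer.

Answer: 8

Derivation:
(0,0): OLD=1 → NEW=0, ERR=1
(0,1): OLD=2503/16 → NEW=255, ERR=-1577/16
(0,2): OLD=31201/256 → NEW=0, ERR=31201/256
(0,3): OLD=636199/4096 → NEW=255, ERR=-408281/4096
(1,0): OLD=-2091/256 → NEW=0, ERR=-2091/256
(1,1): OLD=169043/2048 → NEW=0, ERR=169043/2048
(1,2): OLD=13457743/65536 → NEW=255, ERR=-3253937/65536
(1,3): OLD=196865625/1048576 → NEW=255, ERR=-70521255/1048576
(2,0): OLD=6256193/32768 → NEW=255, ERR=-2099647/32768
(2,1): OLD=41880667/1048576 → NEW=0, ERR=41880667/1048576
(2,2): OLD=277886471/2097152 → NEW=255, ERR=-256887289/2097152
(2,3): OLD=-426511477/33554432 → NEW=0, ERR=-426511477/33554432
(3,0): OLD=-42529359/16777216 → NEW=0, ERR=-42529359/16777216
(3,1): OLD=61042249455/268435456 → NEW=255, ERR=-7408791825/268435456
(3,2): OLD=273842039313/4294967296 → NEW=0, ERR=273842039313/4294967296
(3,3): OLD=14586839202295/68719476736 → NEW=255, ERR=-2936627365385/68719476736
Output grid:
  Row 0: .#.#  (2 black, running=2)
  Row 1: ..##  (2 black, running=4)
  Row 2: #.#.  (2 black, running=6)
  Row 3: .#.#  (2 black, running=8)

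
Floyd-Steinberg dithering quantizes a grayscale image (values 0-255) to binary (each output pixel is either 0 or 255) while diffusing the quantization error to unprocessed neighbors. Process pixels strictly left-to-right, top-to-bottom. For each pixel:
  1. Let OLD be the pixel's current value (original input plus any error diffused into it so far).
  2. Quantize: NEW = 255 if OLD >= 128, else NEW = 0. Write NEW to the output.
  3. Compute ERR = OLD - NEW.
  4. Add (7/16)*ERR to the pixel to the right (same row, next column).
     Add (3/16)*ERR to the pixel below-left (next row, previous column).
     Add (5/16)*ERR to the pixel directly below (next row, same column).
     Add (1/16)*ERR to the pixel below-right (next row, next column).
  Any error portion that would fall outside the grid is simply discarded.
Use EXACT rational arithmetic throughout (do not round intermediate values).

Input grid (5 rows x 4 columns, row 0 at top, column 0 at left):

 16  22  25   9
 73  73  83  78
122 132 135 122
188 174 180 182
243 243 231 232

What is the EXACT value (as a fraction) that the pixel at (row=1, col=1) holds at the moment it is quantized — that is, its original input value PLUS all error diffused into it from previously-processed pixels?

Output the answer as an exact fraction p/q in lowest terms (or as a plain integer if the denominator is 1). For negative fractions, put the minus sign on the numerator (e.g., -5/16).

(0,0): OLD=16 → NEW=0, ERR=16
(0,1): OLD=29 → NEW=0, ERR=29
(0,2): OLD=603/16 → NEW=0, ERR=603/16
(0,3): OLD=6525/256 → NEW=0, ERR=6525/256
(1,0): OLD=1335/16 → NEW=0, ERR=1335/16
(1,1): OLD=16209/128 → NEW=0, ERR=16209/128
Target (1,1): original=73, with diffused error = 16209/128

Answer: 16209/128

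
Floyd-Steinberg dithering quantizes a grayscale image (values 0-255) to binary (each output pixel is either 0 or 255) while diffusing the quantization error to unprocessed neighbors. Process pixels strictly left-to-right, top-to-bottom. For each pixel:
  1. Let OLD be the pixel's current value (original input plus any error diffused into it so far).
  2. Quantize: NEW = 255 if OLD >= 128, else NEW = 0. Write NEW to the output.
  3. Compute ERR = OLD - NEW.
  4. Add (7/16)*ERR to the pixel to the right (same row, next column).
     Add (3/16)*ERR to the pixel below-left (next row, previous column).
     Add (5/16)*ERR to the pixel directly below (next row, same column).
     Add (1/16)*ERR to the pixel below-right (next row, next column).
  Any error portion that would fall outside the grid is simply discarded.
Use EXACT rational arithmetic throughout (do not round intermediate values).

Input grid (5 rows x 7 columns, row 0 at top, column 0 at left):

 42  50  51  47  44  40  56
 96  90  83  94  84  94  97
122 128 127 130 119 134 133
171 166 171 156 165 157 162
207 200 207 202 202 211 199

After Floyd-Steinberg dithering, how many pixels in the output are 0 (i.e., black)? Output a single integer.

(0,0): OLD=42 → NEW=0, ERR=42
(0,1): OLD=547/8 → NEW=0, ERR=547/8
(0,2): OLD=10357/128 → NEW=0, ERR=10357/128
(0,3): OLD=168755/2048 → NEW=0, ERR=168755/2048
(0,4): OLD=2623077/32768 → NEW=0, ERR=2623077/32768
(0,5): OLD=39333059/524288 → NEW=0, ERR=39333059/524288
(0,6): OLD=745093461/8388608 → NEW=0, ERR=745093461/8388608
(1,0): OLD=15609/128 → NEW=0, ERR=15609/128
(1,1): OLD=186895/1024 → NEW=255, ERR=-74225/1024
(1,2): OLD=3155451/32768 → NEW=0, ERR=3155451/32768
(1,3): OLD=23848063/131072 → NEW=255, ERR=-9575297/131072
(1,4): OLD=807581373/8388608 → NEW=0, ERR=807581373/8388608
(1,5): OLD=12161484429/67108864 → NEW=255, ERR=-4951275891/67108864
(1,6): OLD=104332395683/1073741824 → NEW=0, ERR=104332395683/1073741824
(2,0): OLD=2400533/16384 → NEW=255, ERR=-1777387/16384
(2,1): OLD=43811703/524288 → NEW=0, ERR=43811703/524288
(2,2): OLD=1471564453/8388608 → NEW=255, ERR=-667530587/8388608
(2,3): OLD=6471017533/67108864 → NEW=0, ERR=6471017533/67108864
(2,4): OLD=92809637485/536870912 → NEW=255, ERR=-44092445075/536870912
(2,5): OLD=1705073771119/17179869184 → NEW=0, ERR=1705073771119/17179869184
(2,6): OLD=55573343047929/274877906944 → NEW=255, ERR=-14520523222791/274877906944
(3,0): OLD=1281505157/8388608 → NEW=255, ERR=-857589883/8388608
(3,1): OLD=8434668001/67108864 → NEW=0, ERR=8434668001/67108864
(3,2): OLD=120486127507/536870912 → NEW=255, ERR=-16415955053/536870912
(3,3): OLD=327239879877/2147483648 → NEW=255, ERR=-220368450363/2147483648
(3,4): OLD=32731232015237/274877906944 → NEW=0, ERR=32731232015237/274877906944
(3,5): OLD=494940463246367/2199023255552 → NEW=255, ERR=-65810466919393/2199023255552
(3,6): OLD=4876623523746625/35184372088832 → NEW=255, ERR=-4095391358905535/35184372088832
(4,0): OLD=213264966251/1073741824 → NEW=255, ERR=-60539198869/1073741824
(4,1): OLD=3478705649455/17179869184 → NEW=255, ERR=-902160992465/17179869184
(4,2): OLD=44828479181217/274877906944 → NEW=255, ERR=-25265387089503/274877906944
(4,3): OLD=330150302221371/2199023255552 → NEW=255, ERR=-230600627944389/2199023255552
(4,4): OLD=3189599676506465/17592186044416 → NEW=255, ERR=-1296407764819615/17592186044416
(4,5): OLD=87271317732104513/562949953421312 → NEW=255, ERR=-56280920390330047/562949953421312
(4,6): OLD=1053987420717339671/9007199254740992 → NEW=0, ERR=1053987420717339671/9007199254740992
Output grid:
  Row 0: .......  (7 black, running=7)
  Row 1: .#.#.#.  (4 black, running=11)
  Row 2: #.#.#.#  (3 black, running=14)
  Row 3: #.##.##  (2 black, running=16)
  Row 4: ######.  (1 black, running=17)

Answer: 17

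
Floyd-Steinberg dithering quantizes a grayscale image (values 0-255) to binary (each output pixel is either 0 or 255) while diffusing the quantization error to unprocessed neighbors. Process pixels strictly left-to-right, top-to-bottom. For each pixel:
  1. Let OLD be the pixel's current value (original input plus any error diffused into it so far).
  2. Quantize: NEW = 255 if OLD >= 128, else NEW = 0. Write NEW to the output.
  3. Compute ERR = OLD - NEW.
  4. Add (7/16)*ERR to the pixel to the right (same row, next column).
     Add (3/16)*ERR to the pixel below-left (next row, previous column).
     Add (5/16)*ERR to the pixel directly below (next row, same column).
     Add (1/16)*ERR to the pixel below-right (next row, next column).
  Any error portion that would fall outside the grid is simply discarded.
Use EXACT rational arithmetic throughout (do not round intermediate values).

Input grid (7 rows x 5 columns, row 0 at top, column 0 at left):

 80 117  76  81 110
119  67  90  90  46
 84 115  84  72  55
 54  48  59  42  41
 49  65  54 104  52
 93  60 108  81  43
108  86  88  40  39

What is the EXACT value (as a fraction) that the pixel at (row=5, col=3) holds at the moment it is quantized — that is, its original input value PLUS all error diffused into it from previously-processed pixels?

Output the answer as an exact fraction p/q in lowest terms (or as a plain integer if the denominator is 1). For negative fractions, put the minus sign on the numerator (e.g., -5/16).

(0,0): OLD=80 → NEW=0, ERR=80
(0,1): OLD=152 → NEW=255, ERR=-103
(0,2): OLD=495/16 → NEW=0, ERR=495/16
(0,3): OLD=24201/256 → NEW=0, ERR=24201/256
(0,4): OLD=619967/4096 → NEW=255, ERR=-424513/4096
(1,0): OLD=1995/16 → NEW=0, ERR=1995/16
(1,1): OLD=12821/128 → NEW=0, ERR=12821/128
(1,2): OLD=633969/4096 → NEW=255, ERR=-410511/4096
(1,3): OLD=953481/16384 → NEW=0, ERR=953481/16384
(1,4): OLD=11791595/262144 → NEW=0, ERR=11791595/262144
(2,0): OLD=290295/2048 → NEW=255, ERR=-231945/2048
(2,1): OLD=5619957/65536 → NEW=0, ERR=5619957/65536
(2,2): OLD=112585327/1048576 → NEW=0, ERR=112585327/1048576
(2,3): OLD=2337579085/16777216 → NEW=255, ERR=-1940610995/16777216
(2,4): OLD=5929348059/268435456 → NEW=0, ERR=5929348059/268435456
(3,0): OLD=36371775/1048576 → NEW=0, ERR=36371775/1048576
(3,1): OLD=864252747/8388608 → NEW=0, ERR=864252747/8388608
(3,2): OLD=32560932529/268435456 → NEW=0, ERR=32560932529/268435456
(3,3): OLD=37459520303/536870912 → NEW=0, ERR=37459520303/536870912
(3,4): OLD=611597889143/8589934592 → NEW=0, ERR=611597889143/8589934592
(4,0): OLD=10624297913/134217728 → NEW=0, ERR=10624297913/134217728
(4,1): OLD=673187456529/4294967296 → NEW=255, ERR=-422029203951/4294967296
(4,2): OLD=4703047812143/68719476736 → NEW=0, ERR=4703047812143/68719476736
(4,3): OLD=194258585034481/1099511627776 → NEW=255, ERR=-86116880048399/1099511627776
(4,4): OLD=780115260602903/17592186044416 → NEW=0, ERR=780115260602903/17592186044416
(5,0): OLD=6824711390675/68719476736 → NEW=0, ERR=6824711390675/68719476736
(5,1): OLD=49765062526545/549755813888 → NEW=0, ERR=49765062526545/549755813888
(5,2): OLD=2606520676783345/17592186044416 → NEW=255, ERR=-1879486764542735/17592186044416
(5,3): OLD=1574510344902347/70368744177664 → NEW=0, ERR=1574510344902347/70368744177664
Target (5,3): original=81, with diffused error = 1574510344902347/70368744177664

Answer: 1574510344902347/70368744177664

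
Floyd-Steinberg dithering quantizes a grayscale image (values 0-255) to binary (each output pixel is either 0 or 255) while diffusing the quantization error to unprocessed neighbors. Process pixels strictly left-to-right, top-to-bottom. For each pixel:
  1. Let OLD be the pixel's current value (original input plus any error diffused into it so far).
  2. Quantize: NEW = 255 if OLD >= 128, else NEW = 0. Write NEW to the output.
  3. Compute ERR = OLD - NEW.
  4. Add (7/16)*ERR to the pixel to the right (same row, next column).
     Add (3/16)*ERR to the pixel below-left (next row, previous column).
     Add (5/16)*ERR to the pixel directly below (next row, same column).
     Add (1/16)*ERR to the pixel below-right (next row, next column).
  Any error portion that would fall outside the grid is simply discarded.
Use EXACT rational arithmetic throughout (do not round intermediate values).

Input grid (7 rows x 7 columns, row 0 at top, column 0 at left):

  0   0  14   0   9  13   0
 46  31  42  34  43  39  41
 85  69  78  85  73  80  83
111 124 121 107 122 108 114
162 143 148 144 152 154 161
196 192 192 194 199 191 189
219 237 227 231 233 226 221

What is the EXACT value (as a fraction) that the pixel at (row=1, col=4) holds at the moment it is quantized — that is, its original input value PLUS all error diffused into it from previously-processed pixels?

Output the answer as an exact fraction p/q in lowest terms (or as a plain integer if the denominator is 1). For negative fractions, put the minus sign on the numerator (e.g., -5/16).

(0,0): OLD=0 → NEW=0, ERR=0
(0,1): OLD=0 → NEW=0, ERR=0
(0,2): OLD=14 → NEW=0, ERR=14
(0,3): OLD=49/8 → NEW=0, ERR=49/8
(0,4): OLD=1495/128 → NEW=0, ERR=1495/128
(0,5): OLD=37089/2048 → NEW=0, ERR=37089/2048
(0,6): OLD=259623/32768 → NEW=0, ERR=259623/32768
(1,0): OLD=46 → NEW=0, ERR=46
(1,1): OLD=215/4 → NEW=0, ERR=215/4
(1,2): OLD=9093/128 → NEW=0, ERR=9093/128
(1,3): OLD=17935/256 → NEW=0, ERR=17935/256
(1,4): OLD=2656795/32768 → NEW=0, ERR=2656795/32768
Target (1,4): original=43, with diffused error = 2656795/32768

Answer: 2656795/32768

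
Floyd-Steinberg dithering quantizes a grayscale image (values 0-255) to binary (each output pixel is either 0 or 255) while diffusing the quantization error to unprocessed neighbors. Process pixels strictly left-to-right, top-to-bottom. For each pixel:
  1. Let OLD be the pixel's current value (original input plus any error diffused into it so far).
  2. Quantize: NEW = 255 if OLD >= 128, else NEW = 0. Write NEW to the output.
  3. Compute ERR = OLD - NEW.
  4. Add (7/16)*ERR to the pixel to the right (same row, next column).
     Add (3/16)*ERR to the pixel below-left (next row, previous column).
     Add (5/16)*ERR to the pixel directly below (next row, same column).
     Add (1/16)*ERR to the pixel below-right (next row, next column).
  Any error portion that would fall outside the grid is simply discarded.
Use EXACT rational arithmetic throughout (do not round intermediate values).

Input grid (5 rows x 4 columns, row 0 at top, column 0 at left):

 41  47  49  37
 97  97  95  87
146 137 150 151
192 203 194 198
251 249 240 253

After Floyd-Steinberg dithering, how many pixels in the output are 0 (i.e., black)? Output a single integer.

(0,0): OLD=41 → NEW=0, ERR=41
(0,1): OLD=1039/16 → NEW=0, ERR=1039/16
(0,2): OLD=19817/256 → NEW=0, ERR=19817/256
(0,3): OLD=290271/4096 → NEW=0, ERR=290271/4096
(1,0): OLD=31229/256 → NEW=0, ERR=31229/256
(1,1): OLD=384491/2048 → NEW=255, ERR=-137749/2048
(1,2): OLD=7019591/65536 → NEW=0, ERR=7019591/65536
(1,3): OLD=168658081/1048576 → NEW=255, ERR=-98728799/1048576
(2,0): OLD=5620041/32768 → NEW=255, ERR=-2735799/32768
(2,1): OLD=112367283/1048576 → NEW=0, ERR=112367283/1048576
(2,2): OLD=437250847/2097152 → NEW=255, ERR=-97522913/2097152
(2,3): OLD=3621397763/33554432 → NEW=0, ERR=3621397763/33554432
(3,0): OLD=3120599481/16777216 → NEW=255, ERR=-1157590599/16777216
(3,1): OLD=51637367015/268435456 → NEW=255, ERR=-16813674265/268435456
(3,2): OLD=768792842009/4294967296 → NEW=255, ERR=-326423818471/4294967296
(3,3): OLD=13439457306927/68719476736 → NEW=255, ERR=-4084009260753/68719476736
(4,0): OLD=934988520581/4294967296 → NEW=255, ERR=-160228139899/4294967296
(4,1): OLD=6684422069007/34359738368 → NEW=255, ERR=-2077311214833/34359738368
(4,2): OLD=192130199786799/1099511627776 → NEW=255, ERR=-88245265296081/1099511627776
(4,3): OLD=3422820973775865/17592186044416 → NEW=255, ERR=-1063186467550215/17592186044416
Output grid:
  Row 0: ....  (4 black, running=4)
  Row 1: .#.#  (2 black, running=6)
  Row 2: #.#.  (2 black, running=8)
  Row 3: ####  (0 black, running=8)
  Row 4: ####  (0 black, running=8)

Answer: 8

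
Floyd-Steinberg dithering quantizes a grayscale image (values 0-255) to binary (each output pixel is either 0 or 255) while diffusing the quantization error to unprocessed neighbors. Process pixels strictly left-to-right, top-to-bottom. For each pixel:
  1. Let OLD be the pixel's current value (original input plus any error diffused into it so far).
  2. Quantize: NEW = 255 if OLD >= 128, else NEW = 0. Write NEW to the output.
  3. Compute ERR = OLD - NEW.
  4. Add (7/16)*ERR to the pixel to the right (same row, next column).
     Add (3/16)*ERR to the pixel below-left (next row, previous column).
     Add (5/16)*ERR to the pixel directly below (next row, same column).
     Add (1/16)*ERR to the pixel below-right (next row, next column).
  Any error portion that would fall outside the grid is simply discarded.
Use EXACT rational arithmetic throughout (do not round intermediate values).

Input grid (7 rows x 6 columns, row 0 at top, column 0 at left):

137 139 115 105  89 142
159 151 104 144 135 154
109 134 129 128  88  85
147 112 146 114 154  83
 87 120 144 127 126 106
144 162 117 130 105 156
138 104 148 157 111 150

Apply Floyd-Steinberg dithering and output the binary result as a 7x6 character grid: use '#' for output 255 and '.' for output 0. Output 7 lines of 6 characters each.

(0,0): OLD=137 → NEW=255, ERR=-118
(0,1): OLD=699/8 → NEW=0, ERR=699/8
(0,2): OLD=19613/128 → NEW=255, ERR=-13027/128
(0,3): OLD=123851/2048 → NEW=0, ERR=123851/2048
(0,4): OLD=3783309/32768 → NEW=0, ERR=3783309/32768
(0,5): OLD=100932059/524288 → NEW=255, ERR=-32761381/524288
(1,0): OLD=17729/128 → NEW=255, ERR=-14911/128
(1,1): OLD=103303/1024 → NEW=0, ERR=103303/1024
(1,2): OLD=4362451/32768 → NEW=255, ERR=-3993389/32768
(1,3): OLD=16366711/131072 → NEW=0, ERR=16366711/131072
(1,4): OLD=1826816421/8388608 → NEW=255, ERR=-312278619/8388608
(1,5): OLD=16831196403/134217728 → NEW=0, ERR=16831196403/134217728
(2,0): OLD=1499325/16384 → NEW=0, ERR=1499325/16384
(2,1): OLD=91976239/524288 → NEW=255, ERR=-41717201/524288
(2,2): OLD=719930573/8388608 → NEW=0, ERR=719930573/8388608
(2,3): OLD=12748793637/67108864 → NEW=255, ERR=-4363966683/67108864
(2,4): OLD=170153839215/2147483648 → NEW=0, ERR=170153839215/2147483648
(2,5): OLD=5378207021561/34359738368 → NEW=255, ERR=-3383526262279/34359738368
(3,0): OLD=1347865773/8388608 → NEW=255, ERR=-791229267/8388608
(3,1): OLD=4541925353/67108864 → NEW=0, ERR=4541925353/67108864
(3,2): OLD=99462652459/536870912 → NEW=255, ERR=-37439430101/536870912
(3,3): OLD=2865235206177/34359738368 → NEW=0, ERR=2865235206177/34359738368
(3,4): OLD=52973209595329/274877906944 → NEW=255, ERR=-17120656675391/274877906944
(3,5): OLD=131631904622255/4398046511104 → NEW=0, ERR=131631904622255/4398046511104
(4,0): OLD=75392144067/1073741824 → NEW=0, ERR=75392144067/1073741824
(4,1): OLD=2626769412007/17179869184 → NEW=255, ERR=-1754097229913/17179869184
(4,2): OLD=53548029748037/549755813888 → NEW=0, ERR=53548029748037/549755813888
(4,3): OLD=1580096922075065/8796093022208 → NEW=255, ERR=-662906798587975/8796093022208
(4,4): OLD=11876562515107785/140737488355328 → NEW=0, ERR=11876562515107785/140737488355328
(4,5): OLD=334122046378151391/2251799813685248 → NEW=255, ERR=-240086906111586849/2251799813685248
(5,0): OLD=40351498435557/274877906944 → NEW=255, ERR=-29742367835163/274877906944
(5,1): OLD=927163230125749/8796093022208 → NEW=0, ERR=927163230125749/8796093022208
(5,2): OLD=12176726475408599/70368744177664 → NEW=255, ERR=-5767303289895721/70368744177664
(5,3): OLD=208297168994324973/2251799813685248 → NEW=0, ERR=208297168994324973/2251799813685248
(5,4): OLD=662658001548354013/4503599627370496 → NEW=255, ERR=-485759903431122467/4503599627370496
(5,5): OLD=5819846285266481377/72057594037927936 → NEW=0, ERR=5819846285266481377/72057594037927936
(6,0): OLD=17444484229786431/140737488355328 → NEW=0, ERR=17444484229786431/140737488355328
(6,1): OLD=380639716570852947/2251799813685248 → NEW=255, ERR=-193569235918885293/2251799813685248
(6,2): OLD=979188518721580379/9007199254740992 → NEW=0, ERR=979188518721580379/9007199254740992
(6,3): OLD=29993573297153546927/144115188075855872 → NEW=255, ERR=-6755799662189700433/144115188075855872
(6,4): OLD=179186488365648217455/2305843009213693952 → NEW=0, ERR=179186488365648217455/2305843009213693952
(6,5): OLD=7470794975758305324201/36893488147419103232 → NEW=255, ERR=-1937044501833565999959/36893488147419103232
Row 0: #.#..#
Row 1: #.#.#.
Row 2: .#.#.#
Row 3: #.#.#.
Row 4: .#.#.#
Row 5: #.#.#.
Row 6: .#.#.#

Answer: #.#..#
#.#.#.
.#.#.#
#.#.#.
.#.#.#
#.#.#.
.#.#.#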